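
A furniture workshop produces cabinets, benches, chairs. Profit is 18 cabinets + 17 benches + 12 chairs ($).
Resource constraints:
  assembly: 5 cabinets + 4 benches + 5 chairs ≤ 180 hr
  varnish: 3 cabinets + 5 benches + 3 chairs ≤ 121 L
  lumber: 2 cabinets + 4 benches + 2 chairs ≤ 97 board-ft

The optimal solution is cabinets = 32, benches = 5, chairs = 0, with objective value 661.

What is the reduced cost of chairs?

-6

Binding: assembly and varnish. Non-binding: lumber (13 unused).
Slack constraints have shadow price 0 (complementary slackness).
The binding rows give the dual system: 5·y_assembly + 3·y_varnish = 18 and 4·y_assembly + 5·y_varnish = 17.
Solving: y_assembly = 3, y_varnish = 1.
Reduced cost of chairs: c₃ − yᵀa₃ = 12 − (3·5 + 1·3) = 12 − 18 = -6.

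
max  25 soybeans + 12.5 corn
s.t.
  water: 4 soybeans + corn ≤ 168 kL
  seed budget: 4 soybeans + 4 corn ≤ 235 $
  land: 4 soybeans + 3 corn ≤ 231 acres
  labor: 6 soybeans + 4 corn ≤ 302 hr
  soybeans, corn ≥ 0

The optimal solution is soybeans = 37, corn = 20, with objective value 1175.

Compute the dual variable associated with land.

0

Check each constraint at x*: water 168/168 (tight); seed budget 228/235 (slack 7); land 208/231 (slack 23); labor 302/302 (tight).
By complementary slackness, y = 0 for the non-binding constraints.
From A_Bᵀ y = c: 4·y_water + 6·y_labor = 25; 1·y_water + 4·y_labor = 12.5.
Solving: y_water = 2.5, y_labor = 2.5.
Shadow price of land = 0.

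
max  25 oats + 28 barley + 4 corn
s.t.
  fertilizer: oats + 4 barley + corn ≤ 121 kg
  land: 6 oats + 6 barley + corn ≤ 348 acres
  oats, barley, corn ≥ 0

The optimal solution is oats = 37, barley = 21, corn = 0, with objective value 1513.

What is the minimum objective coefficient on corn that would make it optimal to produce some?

5

Check each constraint at x*: fertilizer 121/121 (tight); land 348/348 (tight).
From A_Bᵀ y = c: 1·y_fertilizer + 6·y_land = 25; 4·y_fertilizer + 6·y_land = 28.
Solving: y_fertilizer = 1, y_land = 4.
corn enters the basis when its profit ≥ yᵀa₃ = 1·1 + 4·1 = 5.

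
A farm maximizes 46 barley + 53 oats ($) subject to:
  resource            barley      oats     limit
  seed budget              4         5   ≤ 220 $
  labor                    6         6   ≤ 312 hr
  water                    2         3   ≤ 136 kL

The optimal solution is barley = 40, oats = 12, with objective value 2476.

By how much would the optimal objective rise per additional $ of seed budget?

7

Check each constraint at x*: seed budget 220/220 (tight); labor 312/312 (tight); water 116/136 (slack 20).
Since water is not tight, its dual is 0.
Dual feasibility on the basic columns requires 4·y_seed budget + 6·y_labor = 46, 5·y_seed budget + 6·y_labor = 53.
Solving: y_seed budget = 7, y_labor = 3.
Shadow price of seed budget = 7.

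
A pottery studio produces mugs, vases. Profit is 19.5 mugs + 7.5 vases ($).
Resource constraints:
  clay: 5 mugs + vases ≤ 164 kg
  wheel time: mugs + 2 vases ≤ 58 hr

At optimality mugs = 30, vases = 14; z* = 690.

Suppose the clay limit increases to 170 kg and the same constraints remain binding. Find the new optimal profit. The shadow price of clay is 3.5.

Δb = 6, so new z* = 690 + (3.5)·(6) = 690 + 21 = 711.

711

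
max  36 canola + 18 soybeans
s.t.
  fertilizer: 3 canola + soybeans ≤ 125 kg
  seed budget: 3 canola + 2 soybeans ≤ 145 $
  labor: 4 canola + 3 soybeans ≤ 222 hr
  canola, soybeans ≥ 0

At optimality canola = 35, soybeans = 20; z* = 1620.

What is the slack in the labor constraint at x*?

22

labor used = 4·35 + 3·20 = 200; slack = 222 − 200 = 22.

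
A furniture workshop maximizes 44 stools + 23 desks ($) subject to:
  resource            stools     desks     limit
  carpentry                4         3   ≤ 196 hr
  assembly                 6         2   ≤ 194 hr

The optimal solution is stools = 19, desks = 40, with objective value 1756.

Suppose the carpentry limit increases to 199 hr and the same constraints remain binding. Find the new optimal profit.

At the optimum: carpentry uses 196 of 196 (binding); assembly uses 194 of 194 (binding).
From A_Bᵀ y = c: 4·y_carpentry + 6·y_assembly = 44; 3·y_carpentry + 2·y_assembly = 23.
→ y_carpentry = 5 and y_assembly = 4.
Δz = y_carpentry·Δb = 5 × (3) = 15, so new z* = 1756 + 15 = 1771.

1771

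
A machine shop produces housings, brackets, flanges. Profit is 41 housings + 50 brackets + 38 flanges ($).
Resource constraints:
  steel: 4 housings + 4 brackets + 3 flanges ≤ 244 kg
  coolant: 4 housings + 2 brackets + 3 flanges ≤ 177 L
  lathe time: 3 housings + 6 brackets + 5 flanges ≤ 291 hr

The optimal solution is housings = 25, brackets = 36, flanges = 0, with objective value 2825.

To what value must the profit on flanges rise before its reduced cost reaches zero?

39

Binding: steel and lathe time. Non-binding: coolant (5 unused).
Since coolant is not tight, its dual is 0.
The binding rows give the dual system: 4·y_steel + 3·y_lathe time = 41 and 4·y_steel + 6·y_lathe time = 50.
→ y_steel = 8 and y_lathe time = 3.
flanges enters the basis when its profit ≥ yᵀa₃ = 8·3 + 3·5 = 39.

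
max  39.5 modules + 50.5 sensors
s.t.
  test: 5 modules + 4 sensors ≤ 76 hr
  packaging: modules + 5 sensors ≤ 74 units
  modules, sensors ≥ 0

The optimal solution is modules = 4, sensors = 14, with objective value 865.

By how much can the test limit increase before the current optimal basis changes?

Binding constraints: test, packaging. The basis is B = [[5,4],[1,5]] with det 21.
Per unit increase in test, x* moves by d = (0.2381, -0.0476).
The basis stays optimal until sensors reaches 0; allowable increase = 294 hr.

294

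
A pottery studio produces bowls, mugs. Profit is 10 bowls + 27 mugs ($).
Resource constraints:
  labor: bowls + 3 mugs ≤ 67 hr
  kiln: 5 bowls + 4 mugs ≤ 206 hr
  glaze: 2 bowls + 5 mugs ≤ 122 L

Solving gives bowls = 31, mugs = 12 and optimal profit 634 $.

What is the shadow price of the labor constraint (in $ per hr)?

At the optimum: labor uses 67 of 67 (binding); kiln uses 203 of 206 (slack = 3); glaze uses 122 of 122 (binding).
By complementary slackness, y = 0 for the non-binding constraint.
From A_Bᵀ y = c: 1·y_labor + 2·y_glaze = 10; 3·y_labor + 5·y_glaze = 27.
→ y_labor = 4 and y_glaze = 3.
Shadow price of labor = 4.

4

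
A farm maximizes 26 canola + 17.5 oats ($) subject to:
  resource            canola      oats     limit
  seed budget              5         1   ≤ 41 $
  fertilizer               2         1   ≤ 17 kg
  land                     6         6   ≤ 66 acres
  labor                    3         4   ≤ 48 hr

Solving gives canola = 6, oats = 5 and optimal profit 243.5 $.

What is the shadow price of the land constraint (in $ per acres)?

Check each constraint at x*: seed budget 35/41 (slack 6); fertilizer 17/17 (tight); land 66/66 (tight); labor 38/48 (slack 10).
By complementary slackness, y = 0 for the non-binding constraints.
From A_Bᵀ y = c: 2·y_fertilizer + 6·y_land = 26; 1·y_fertilizer + 6·y_land = 17.5.
This yields shadow prices y_fertilizer = 8.5, y_land = 1.5.
Shadow price of land = 1.5.

1.5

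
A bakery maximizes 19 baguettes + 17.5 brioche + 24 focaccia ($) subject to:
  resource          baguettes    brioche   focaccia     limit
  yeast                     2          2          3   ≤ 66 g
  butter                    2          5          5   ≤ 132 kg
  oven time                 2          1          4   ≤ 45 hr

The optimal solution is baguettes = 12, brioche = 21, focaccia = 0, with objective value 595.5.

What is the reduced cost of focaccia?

-6

Binding: yeast and oven time. Non-binding: butter (3 unused).
Slack constraints have shadow price 0 (complementary slackness).
From A_Bᵀ y = c: 2·y_yeast + 2·y_oven time = 19; 2·y_yeast + 1·y_oven time = 17.5.
Solving: y_yeast = 8, y_oven time = 1.5.
Reduced cost of focaccia: c₃ − yᵀa₃ = 24 − (8·3 + 1.5·4) = 24 − 30 = -6.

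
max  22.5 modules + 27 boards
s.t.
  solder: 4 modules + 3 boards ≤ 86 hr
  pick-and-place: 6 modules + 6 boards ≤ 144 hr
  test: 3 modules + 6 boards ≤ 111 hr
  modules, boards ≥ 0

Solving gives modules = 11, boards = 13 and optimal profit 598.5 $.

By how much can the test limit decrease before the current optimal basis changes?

9

Binding constraints: pick-and-place, test. The basis is B = [[6,6],[3,6]] with det 18.
Per unit decrease in test, x* moves by d = (0.3333, -0.3333).
The basis stays optimal until solder becomes binding; allowable decrease = 9 hr.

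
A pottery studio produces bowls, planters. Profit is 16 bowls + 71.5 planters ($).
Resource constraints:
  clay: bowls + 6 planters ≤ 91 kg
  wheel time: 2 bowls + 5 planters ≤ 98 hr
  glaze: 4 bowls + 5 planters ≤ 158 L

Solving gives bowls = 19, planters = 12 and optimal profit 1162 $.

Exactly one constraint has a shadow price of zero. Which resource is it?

glaze

clay: 91/91 (binding)
wheel time: 98/98 (binding)
glaze: 136/158 (slack 22)
By complementary slackness, a constraint with positive slack has shadow price 0 → glaze.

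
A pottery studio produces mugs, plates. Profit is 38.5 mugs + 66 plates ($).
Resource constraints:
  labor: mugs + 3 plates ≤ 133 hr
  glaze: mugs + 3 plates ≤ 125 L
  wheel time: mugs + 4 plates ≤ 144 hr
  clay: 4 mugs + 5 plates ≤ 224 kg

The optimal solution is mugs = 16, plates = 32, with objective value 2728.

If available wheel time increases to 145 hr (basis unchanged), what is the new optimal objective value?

2734.5

Binding: wheel time and clay. Non-binding: labor (21 unused), glaze (13 unused).
Since labor, glaze are not tight, their duals are 0.
Dual feasibility on the basic columns requires 1·y_wheel time + 4·y_clay = 38.5, 4·y_wheel time + 5·y_clay = 66.
Solving: y_wheel time = 6.5, y_clay = 8.
Δz = y_wheel time·Δb = 6.5 × (1) = 6.5, so new z* = 2728 + 6.5 = 2734.5.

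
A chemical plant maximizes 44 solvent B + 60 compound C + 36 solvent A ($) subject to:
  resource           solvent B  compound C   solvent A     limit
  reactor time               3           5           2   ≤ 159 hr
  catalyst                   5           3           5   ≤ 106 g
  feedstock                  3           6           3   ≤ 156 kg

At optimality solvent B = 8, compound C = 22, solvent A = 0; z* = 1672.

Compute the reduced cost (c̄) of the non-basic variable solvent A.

-8

Binding: catalyst and feedstock. Non-binding: reactor time (25 unused).
Since reactor time is not tight, its dual is 0.
Dual feasibility on the basic columns requires 5·y_catalyst + 3·y_feedstock = 44, 3·y_catalyst + 6·y_feedstock = 60.
→ y_catalyst = 4 and y_feedstock = 8.
Reduced cost of solvent A: c₃ − yᵀa₃ = 36 − (4·5 + 8·3) = 36 − 44 = -8.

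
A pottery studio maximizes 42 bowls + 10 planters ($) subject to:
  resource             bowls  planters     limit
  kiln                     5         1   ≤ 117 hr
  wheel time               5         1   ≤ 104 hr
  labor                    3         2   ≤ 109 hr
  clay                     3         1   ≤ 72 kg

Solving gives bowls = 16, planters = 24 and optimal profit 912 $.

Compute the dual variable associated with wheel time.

At the optimum: kiln uses 104 of 117 (slack = 13); wheel time uses 104 of 104 (binding); labor uses 96 of 109 (slack = 13); clay uses 72 of 72 (binding).
Slack constraints have shadow price 0 (complementary slackness).
From A_Bᵀ y = c: 5·y_wheel time + 3·y_clay = 42; 1·y_wheel time + 1·y_clay = 10.
Solving: y_wheel time = 6, y_clay = 4.
Shadow price of wheel time = 6.

6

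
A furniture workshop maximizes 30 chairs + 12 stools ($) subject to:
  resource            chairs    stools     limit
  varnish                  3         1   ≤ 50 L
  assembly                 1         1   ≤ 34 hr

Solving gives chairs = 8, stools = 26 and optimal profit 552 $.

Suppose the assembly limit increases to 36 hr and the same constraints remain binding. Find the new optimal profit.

Check each constraint at x*: varnish 50/50 (tight); assembly 34/34 (tight).
Dual feasibility on the basic columns requires 3·y_varnish + 1·y_assembly = 30, 1·y_varnish + 1·y_assembly = 12.
Solving: y_varnish = 9, y_assembly = 3.
Δz = y_assembly·Δb = 3 × (2) = 6, so new z* = 552 + 6 = 558.

558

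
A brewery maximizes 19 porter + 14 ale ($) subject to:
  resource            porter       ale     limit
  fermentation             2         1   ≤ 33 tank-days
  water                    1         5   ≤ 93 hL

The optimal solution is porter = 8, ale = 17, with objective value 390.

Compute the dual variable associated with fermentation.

At the optimum: fermentation uses 33 of 33 (binding); water uses 93 of 93 (binding).
The binding rows give the dual system: 2·y_fermentation + 1·y_water = 19 and 1·y_fermentation + 5·y_water = 14.
This yields shadow prices y_fermentation = 9, y_water = 1.
Shadow price of fermentation = 9.

9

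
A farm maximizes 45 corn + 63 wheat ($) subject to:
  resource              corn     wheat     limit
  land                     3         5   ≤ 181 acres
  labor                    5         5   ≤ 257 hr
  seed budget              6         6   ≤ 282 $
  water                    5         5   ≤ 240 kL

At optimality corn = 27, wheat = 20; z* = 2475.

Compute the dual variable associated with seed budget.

Binding: land and seed budget. Non-binding: labor (22 unused), water (5 unused).
Slack constraints have shadow price 0 (complementary slackness).
Dual feasibility on the basic columns requires 3·y_land + 6·y_seed budget = 45, 5·y_land + 6·y_seed budget = 63.
→ y_land = 9 and y_seed budget = 3.
Shadow price of seed budget = 3.

3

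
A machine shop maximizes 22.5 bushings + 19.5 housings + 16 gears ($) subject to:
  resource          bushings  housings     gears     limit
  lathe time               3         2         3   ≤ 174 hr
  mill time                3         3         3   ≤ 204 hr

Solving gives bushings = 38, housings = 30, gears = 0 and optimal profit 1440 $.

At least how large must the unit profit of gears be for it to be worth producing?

Both lathe time and mill time are binding at x*.
The binding rows give the dual system: 3·y_lathe time + 3·y_mill time = 22.5 and 2·y_lathe time + 3·y_mill time = 19.5.
This yields shadow prices y_lathe time = 3, y_mill time = 4.5.
gears enters the basis when its profit ≥ yᵀa₃ = 3·3 + 4.5·3 = 22.5.

22.5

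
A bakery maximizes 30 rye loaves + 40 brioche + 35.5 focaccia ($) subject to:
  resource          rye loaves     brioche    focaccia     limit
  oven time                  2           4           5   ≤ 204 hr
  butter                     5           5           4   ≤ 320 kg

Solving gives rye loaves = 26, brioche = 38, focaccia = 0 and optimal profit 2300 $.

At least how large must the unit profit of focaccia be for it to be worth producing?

At the optimum: oven time uses 204 of 204 (binding); butter uses 320 of 320 (binding).
Dual feasibility on the basic columns requires 2·y_oven time + 5·y_butter = 30, 4·y_oven time + 5·y_butter = 40.
Solving: y_oven time = 5, y_butter = 4.
focaccia enters the basis when its profit ≥ yᵀa₃ = 5·5 + 4·4 = 41.

41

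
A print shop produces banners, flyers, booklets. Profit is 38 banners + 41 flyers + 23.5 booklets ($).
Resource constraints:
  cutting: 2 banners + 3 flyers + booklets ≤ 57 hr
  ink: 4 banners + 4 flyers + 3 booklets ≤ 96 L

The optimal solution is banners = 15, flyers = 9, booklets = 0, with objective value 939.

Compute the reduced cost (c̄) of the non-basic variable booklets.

-3.5

At the optimum: cutting uses 57 of 57 (binding); ink uses 96 of 96 (binding).
From A_Bᵀ y = c: 2·y_cutting + 4·y_ink = 38; 3·y_cutting + 4·y_ink = 41.
This yields shadow prices y_cutting = 3, y_ink = 8.
Reduced cost of booklets: c₃ − yᵀa₃ = 23.5 − (3·1 + 8·3) = 23.5 − 27 = -3.5.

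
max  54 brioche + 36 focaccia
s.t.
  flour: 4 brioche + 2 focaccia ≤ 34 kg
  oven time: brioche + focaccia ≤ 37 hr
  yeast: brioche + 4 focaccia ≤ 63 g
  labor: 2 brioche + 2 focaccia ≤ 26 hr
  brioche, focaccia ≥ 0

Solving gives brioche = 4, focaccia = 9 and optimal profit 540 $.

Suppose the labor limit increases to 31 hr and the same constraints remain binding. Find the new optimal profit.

Check each constraint at x*: flour 34/34 (tight); oven time 13/37 (slack 24); yeast 40/63 (slack 23); labor 26/26 (tight).
Slack constraints have shadow price 0 (complementary slackness).
The binding rows give the dual system: 4·y_flour + 2·y_labor = 54 and 2·y_flour + 2·y_labor = 36.
Solving: y_flour = 9, y_labor = 9.
Δz = y_labor·Δb = 9 × (5) = 45, so new z* = 540 + 45 = 585.

585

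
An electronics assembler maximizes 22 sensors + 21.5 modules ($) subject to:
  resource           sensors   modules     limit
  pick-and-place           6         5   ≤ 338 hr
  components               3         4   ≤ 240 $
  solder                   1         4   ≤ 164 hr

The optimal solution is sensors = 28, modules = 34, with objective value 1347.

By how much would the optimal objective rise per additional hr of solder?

1

Check each constraint at x*: pick-and-place 338/338 (tight); components 220/240 (slack 20); solder 164/164 (tight).
Since components is not tight, its dual is 0.
From A_Bᵀ y = c: 6·y_pick-and-place + 1·y_solder = 22; 5·y_pick-and-place + 4·y_solder = 21.5.
This yields shadow prices y_pick-and-place = 3.5, y_solder = 1.
Shadow price of solder = 1.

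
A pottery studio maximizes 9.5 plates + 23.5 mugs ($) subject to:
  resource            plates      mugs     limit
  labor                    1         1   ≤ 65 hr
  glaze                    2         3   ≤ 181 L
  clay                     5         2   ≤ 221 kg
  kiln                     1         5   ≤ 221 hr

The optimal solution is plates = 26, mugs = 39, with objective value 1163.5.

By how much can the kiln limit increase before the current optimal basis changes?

Binding constraints: labor, kiln. The basis is B = [[1,1],[1,5]] with det 4.
Per unit increase in kiln, x* moves by d = (-0.25, 0.25).
The basis stays optimal until glaze becomes binding; allowable increase = 48 hr.

48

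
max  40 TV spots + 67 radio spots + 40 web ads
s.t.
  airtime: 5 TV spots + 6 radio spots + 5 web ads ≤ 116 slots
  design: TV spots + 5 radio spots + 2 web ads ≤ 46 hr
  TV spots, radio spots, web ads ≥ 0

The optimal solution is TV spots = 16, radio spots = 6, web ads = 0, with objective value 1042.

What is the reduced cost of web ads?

-5

At the optimum: airtime uses 116 of 116 (binding); design uses 46 of 46 (binding).
From A_Bᵀ y = c: 5·y_airtime + 1·y_design = 40; 6·y_airtime + 5·y_design = 67.
Solving: y_airtime = 7, y_design = 5.
Reduced cost of web ads: c₃ − yᵀa₃ = 40 − (7·5 + 5·2) = 40 − 45 = -5.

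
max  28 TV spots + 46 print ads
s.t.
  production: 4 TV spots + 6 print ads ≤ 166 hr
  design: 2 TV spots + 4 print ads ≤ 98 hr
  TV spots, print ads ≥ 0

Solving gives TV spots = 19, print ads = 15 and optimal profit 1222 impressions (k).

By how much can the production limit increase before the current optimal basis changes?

Binding constraints: production, design. The basis is B = [[4,6],[2,4]] with det 4.
Per unit increase in production, x* moves by d = (1, -0.5).
The basis stays optimal until print ads reaches 0; allowable increase = 30 hr.

30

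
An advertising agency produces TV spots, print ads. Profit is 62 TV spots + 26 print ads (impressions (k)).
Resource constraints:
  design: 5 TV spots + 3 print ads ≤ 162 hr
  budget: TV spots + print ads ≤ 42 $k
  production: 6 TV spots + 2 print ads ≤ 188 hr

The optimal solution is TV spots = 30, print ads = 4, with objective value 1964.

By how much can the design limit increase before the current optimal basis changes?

16

Binding constraints: design, production. The basis is B = [[5,3],[6,2]] with det -8.
Per unit increase in design, x* moves by d = (-0.25, 0.75).
The basis stays optimal until budget becomes binding; allowable increase = 16 hr.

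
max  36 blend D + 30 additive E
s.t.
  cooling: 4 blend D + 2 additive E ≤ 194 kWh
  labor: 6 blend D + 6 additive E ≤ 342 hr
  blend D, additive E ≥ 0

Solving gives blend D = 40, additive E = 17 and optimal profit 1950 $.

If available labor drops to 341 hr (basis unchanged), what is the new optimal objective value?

Check each constraint at x*: cooling 194/194 (tight); labor 342/342 (tight).
Dual feasibility on the basic columns requires 4·y_cooling + 6·y_labor = 36, 2·y_cooling + 6·y_labor = 30.
Solving: y_cooling = 3, y_labor = 4.
Δz = y_labor·Δb = 4 × (-1) = -4, so new z* = 1950 − 4 = 1946.

1946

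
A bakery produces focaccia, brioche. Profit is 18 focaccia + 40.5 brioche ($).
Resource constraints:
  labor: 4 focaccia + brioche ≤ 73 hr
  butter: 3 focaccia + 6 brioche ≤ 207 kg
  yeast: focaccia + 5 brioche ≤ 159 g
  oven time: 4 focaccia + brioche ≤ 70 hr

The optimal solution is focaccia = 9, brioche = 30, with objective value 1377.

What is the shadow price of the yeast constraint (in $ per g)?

1.5

Check each constraint at x*: labor 66/73 (slack 7); butter 207/207 (tight); yeast 159/159 (tight); oven time 66/70 (slack 4).
By complementary slackness, y = 0 for the non-binding constraints.
The binding rows give the dual system: 3·y_butter + 1·y_yeast = 18 and 6·y_butter + 5·y_yeast = 40.5.
→ y_butter = 5.5 and y_yeast = 1.5.
Shadow price of yeast = 1.5.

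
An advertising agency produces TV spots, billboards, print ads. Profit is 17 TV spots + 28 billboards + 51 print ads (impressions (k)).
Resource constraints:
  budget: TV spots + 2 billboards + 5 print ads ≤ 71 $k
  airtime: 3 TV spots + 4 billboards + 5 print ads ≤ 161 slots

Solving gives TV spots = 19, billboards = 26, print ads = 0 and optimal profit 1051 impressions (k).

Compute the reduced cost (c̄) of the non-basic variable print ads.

Check each constraint at x*: budget 71/71 (tight); airtime 161/161 (tight).
From A_Bᵀ y = c: 1·y_budget + 3·y_airtime = 17; 2·y_budget + 4·y_airtime = 28.
This yields shadow prices y_budget = 8, y_airtime = 3.
Reduced cost of print ads: c₃ − yᵀa₃ = 51 − (8·5 + 3·5) = 51 − 55 = -4.

-4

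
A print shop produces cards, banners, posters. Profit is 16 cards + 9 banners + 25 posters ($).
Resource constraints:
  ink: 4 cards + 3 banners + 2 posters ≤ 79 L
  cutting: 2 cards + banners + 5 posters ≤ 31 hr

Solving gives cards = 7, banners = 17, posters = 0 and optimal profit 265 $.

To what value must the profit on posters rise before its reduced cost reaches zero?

Check each constraint at x*: ink 79/79 (tight); cutting 31/31 (tight).
The binding rows give the dual system: 4·y_ink + 2·y_cutting = 16 and 3·y_ink + 1·y_cutting = 9.
→ y_ink = 1 and y_cutting = 6.
posters enters the basis when its profit ≥ yᵀa₃ = 1·2 + 6·5 = 32.

32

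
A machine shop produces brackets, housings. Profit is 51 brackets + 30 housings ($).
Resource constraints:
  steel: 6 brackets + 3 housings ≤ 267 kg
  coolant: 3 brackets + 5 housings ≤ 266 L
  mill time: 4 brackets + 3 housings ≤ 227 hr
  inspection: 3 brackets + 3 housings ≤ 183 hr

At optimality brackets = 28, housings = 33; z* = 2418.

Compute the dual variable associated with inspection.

Binding: steel and inspection. Non-binding: coolant (17 unused), mill time (16 unused).
Since coolant, mill time are not tight, their duals are 0.
The binding rows give the dual system: 6·y_steel + 3·y_inspection = 51 and 3·y_steel + 3·y_inspection = 30.
This yields shadow prices y_steel = 7, y_inspection = 3.
Shadow price of inspection = 3.

3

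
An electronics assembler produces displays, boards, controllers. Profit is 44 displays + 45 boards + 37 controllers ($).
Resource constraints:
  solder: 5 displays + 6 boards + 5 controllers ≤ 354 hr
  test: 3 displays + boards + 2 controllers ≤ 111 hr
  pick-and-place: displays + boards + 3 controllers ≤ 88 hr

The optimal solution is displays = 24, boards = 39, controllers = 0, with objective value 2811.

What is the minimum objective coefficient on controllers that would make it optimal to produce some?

41

Check each constraint at x*: solder 354/354 (tight); test 111/111 (tight); pick-and-place 63/88 (slack 25).
Slack constraints have shadow price 0 (complementary slackness).
The binding rows give the dual system: 5·y_solder + 3·y_test = 44 and 6·y_solder + 1·y_test = 45.
Solving: y_solder = 7, y_test = 3.
controllers enters the basis when its profit ≥ yᵀa₃ = 7·5 + 3·2 = 41.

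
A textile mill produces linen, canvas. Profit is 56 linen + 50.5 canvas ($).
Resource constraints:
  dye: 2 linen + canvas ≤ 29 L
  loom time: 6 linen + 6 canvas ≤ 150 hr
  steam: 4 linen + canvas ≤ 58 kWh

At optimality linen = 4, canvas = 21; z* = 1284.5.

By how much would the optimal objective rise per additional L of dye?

Check each constraint at x*: dye 29/29 (tight); loom time 150/150 (tight); steam 37/58 (slack 21).
Since steam is not tight, its dual is 0.
From A_Bᵀ y = c: 2·y_dye + 6·y_loom time = 56; 1·y_dye + 6·y_loom time = 50.5.
→ y_dye = 5.5 and y_loom time = 7.5.
Shadow price of dye = 5.5.

5.5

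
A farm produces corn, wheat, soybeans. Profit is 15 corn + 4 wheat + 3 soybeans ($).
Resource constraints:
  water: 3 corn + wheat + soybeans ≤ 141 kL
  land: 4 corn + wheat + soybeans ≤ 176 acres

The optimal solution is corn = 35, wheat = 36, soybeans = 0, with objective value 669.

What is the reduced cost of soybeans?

Check each constraint at x*: water 141/141 (tight); land 176/176 (tight).
Dual feasibility on the basic columns requires 3·y_water + 4·y_land = 15, 1·y_water + 1·y_land = 4.
→ y_water = 1 and y_land = 3.
Reduced cost of soybeans: c₃ − yᵀa₃ = 3 − (1·1 + 3·1) = 3 − 4 = -1.

-1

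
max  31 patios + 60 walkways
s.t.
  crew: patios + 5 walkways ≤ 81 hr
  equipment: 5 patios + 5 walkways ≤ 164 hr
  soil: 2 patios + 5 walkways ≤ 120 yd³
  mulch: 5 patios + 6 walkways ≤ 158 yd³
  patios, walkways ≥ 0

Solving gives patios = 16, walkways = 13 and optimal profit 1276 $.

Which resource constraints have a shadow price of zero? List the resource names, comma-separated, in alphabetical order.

equipment, soil

crew: 81/81 (binding)
equipment: 145/164 (slack 19)
soil: 97/120 (slack 23)
mulch: 158/158 (binding)
By complementary slackness, a constraint with positive slack has shadow price 0 → equipment, soil.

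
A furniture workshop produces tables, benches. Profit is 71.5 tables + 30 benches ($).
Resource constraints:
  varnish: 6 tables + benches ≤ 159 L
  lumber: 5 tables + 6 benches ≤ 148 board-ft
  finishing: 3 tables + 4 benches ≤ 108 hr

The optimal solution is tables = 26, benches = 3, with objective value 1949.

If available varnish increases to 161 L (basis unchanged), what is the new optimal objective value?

Check each constraint at x*: varnish 159/159 (tight); lumber 148/148 (tight); finishing 90/108 (slack 18).
Slack constraints have shadow price 0 (complementary slackness).
Dual feasibility on the basic columns requires 6·y_varnish + 5·y_lumber = 71.5, 1·y_varnish + 6·y_lumber = 30.
Solving: y_varnish = 9, y_lumber = 3.5.
Δz = y_varnish·Δb = 9 × (2) = 18, so new z* = 1949 + 18 = 1967.

1967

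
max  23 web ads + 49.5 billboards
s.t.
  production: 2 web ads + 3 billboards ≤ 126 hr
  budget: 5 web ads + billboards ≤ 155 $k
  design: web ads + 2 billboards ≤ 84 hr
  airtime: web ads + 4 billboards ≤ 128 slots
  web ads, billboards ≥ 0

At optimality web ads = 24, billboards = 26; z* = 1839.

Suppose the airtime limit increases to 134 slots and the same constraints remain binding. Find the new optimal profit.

Check each constraint at x*: production 126/126 (tight); budget 146/155 (slack 9); design 76/84 (slack 8); airtime 128/128 (tight).
Slack constraints have shadow price 0 (complementary slackness).
Dual feasibility on the basic columns requires 2·y_production + 1·y_airtime = 23, 3·y_production + 4·y_airtime = 49.5.
→ y_production = 8.5 and y_airtime = 6.
Δz = y_airtime·Δb = 6 × (6) = 36, so new z* = 1839 + 36 = 1875.

1875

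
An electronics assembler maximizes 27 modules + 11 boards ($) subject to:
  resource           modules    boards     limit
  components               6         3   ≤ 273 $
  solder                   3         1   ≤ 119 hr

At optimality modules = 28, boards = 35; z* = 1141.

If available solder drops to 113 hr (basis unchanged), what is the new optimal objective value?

1111

Both components and solder are binding at x*.
From A_Bᵀ y = c: 6·y_components + 3·y_solder = 27; 3·y_components + 1·y_solder = 11.
Solving: y_components = 2, y_solder = 5.
Δz = y_solder·Δb = 5 × (-6) = -30, so new z* = 1141 − 30 = 1111.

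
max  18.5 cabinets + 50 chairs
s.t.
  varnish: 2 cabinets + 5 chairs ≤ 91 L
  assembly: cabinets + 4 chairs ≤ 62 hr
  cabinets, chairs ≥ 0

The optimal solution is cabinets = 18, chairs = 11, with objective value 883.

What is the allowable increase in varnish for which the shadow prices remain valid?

33

Binding constraints: varnish, assembly. The basis is B = [[2,5],[1,4]] with det 3.
Per unit increase in varnish, x* moves by d = (1.3333, -0.3333).
The basis stays optimal until chairs reaches 0; allowable increase = 33 L.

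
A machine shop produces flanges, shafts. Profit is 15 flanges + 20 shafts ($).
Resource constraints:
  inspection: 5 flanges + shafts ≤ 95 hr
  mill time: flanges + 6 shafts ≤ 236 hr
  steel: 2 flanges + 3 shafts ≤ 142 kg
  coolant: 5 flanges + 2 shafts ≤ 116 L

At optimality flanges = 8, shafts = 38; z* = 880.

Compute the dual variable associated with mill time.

2.5

At the optimum: inspection uses 78 of 95 (slack = 17); mill time uses 236 of 236 (binding); steel uses 130 of 142 (slack = 12); coolant uses 116 of 116 (binding).
Slack constraints have shadow price 0 (complementary slackness).
From A_Bᵀ y = c: 1·y_mill time + 5·y_coolant = 15; 6·y_mill time + 2·y_coolant = 20.
Solving: y_mill time = 2.5, y_coolant = 2.5.
Shadow price of mill time = 2.5.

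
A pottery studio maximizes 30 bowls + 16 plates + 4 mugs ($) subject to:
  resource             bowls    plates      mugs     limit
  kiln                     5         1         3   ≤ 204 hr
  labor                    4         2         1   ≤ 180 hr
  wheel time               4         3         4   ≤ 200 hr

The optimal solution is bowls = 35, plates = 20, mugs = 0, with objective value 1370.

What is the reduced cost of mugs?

-6.5

Binding: labor and wheel time. Non-binding: kiln (9 unused).
By complementary slackness, y = 0 for the non-binding constraint.
From A_Bᵀ y = c: 4·y_labor + 4·y_wheel time = 30; 2·y_labor + 3·y_wheel time = 16.
→ y_labor = 6.5 and y_wheel time = 1.
Reduced cost of mugs: c₃ − yᵀa₃ = 4 − (6.5·1 + 1·4) = 4 − 10.5 = -6.5.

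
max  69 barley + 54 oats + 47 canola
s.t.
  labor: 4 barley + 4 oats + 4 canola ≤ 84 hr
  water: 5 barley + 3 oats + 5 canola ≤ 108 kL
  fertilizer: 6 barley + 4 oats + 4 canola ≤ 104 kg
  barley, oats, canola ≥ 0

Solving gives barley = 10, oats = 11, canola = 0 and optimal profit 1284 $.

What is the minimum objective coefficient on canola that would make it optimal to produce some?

54

Binding: labor and fertilizer. Non-binding: water (25 unused).
Since water is not tight, its dual is 0.
From A_Bᵀ y = c: 4·y_labor + 6·y_fertilizer = 69; 4·y_labor + 4·y_fertilizer = 54.
→ y_labor = 6 and y_fertilizer = 7.5.
canola enters the basis when its profit ≥ yᵀa₃ = 6·4 + 7.5·4 = 54.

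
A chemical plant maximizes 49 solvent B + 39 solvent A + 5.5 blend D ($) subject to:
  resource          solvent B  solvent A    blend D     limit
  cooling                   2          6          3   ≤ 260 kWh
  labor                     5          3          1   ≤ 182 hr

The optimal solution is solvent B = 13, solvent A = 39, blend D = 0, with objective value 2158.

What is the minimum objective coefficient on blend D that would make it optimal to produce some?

Both cooling and labor are binding at x*.
The binding rows give the dual system: 2·y_cooling + 5·y_labor = 49 and 6·y_cooling + 3·y_labor = 39.
Solving: y_cooling = 2, y_labor = 9.
blend D enters the basis when its profit ≥ yᵀa₃ = 2·3 + 9·1 = 15.

15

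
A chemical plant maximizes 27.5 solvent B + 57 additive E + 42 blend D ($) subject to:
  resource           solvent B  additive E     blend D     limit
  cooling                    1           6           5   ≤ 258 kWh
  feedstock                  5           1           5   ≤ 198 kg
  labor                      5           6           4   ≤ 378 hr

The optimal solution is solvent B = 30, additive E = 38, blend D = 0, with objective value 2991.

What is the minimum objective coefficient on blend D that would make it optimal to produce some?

Binding: cooling and labor. Non-binding: feedstock (10 unused).
Since feedstock is not tight, its dual is 0.
The binding rows give the dual system: 1·y_cooling + 5·y_labor = 27.5 and 6·y_cooling + 6·y_labor = 57.
Solving: y_cooling = 5, y_labor = 4.5.
blend D enters the basis when its profit ≥ yᵀa₃ = 5·5 + 4.5·4 = 43.

43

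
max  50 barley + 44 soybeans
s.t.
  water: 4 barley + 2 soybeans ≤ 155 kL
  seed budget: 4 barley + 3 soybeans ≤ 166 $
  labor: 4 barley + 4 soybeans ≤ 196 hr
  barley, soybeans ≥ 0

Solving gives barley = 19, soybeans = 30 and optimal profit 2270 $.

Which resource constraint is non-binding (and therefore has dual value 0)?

water: 136/155 (slack 19)
seed budget: 166/166 (binding)
labor: 196/196 (binding)
By complementary slackness, a constraint with positive slack has shadow price 0 → water.

water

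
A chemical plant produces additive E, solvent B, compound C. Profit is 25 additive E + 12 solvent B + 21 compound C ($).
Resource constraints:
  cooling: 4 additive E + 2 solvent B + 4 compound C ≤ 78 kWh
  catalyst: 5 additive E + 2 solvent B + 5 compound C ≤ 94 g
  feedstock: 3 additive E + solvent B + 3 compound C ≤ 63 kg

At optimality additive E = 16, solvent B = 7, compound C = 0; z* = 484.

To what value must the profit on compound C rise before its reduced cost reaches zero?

Binding: cooling and catalyst. Non-binding: feedstock (8 unused).
By complementary slackness, y = 0 for the non-binding constraint.
Dual feasibility on the basic columns requires 4·y_cooling + 5·y_catalyst = 25, 2·y_cooling + 2·y_catalyst = 12.
Solving: y_cooling = 5, y_catalyst = 1.
compound C enters the basis when its profit ≥ yᵀa₃ = 5·4 + 1·5 = 25.

25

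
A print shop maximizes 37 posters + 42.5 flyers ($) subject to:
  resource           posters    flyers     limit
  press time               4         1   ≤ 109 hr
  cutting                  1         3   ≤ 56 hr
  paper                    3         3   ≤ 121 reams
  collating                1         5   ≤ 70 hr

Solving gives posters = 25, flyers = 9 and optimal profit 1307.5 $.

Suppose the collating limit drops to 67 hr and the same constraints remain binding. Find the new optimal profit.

Binding: press time and collating. Non-binding: cutting (4 unused), paper (19 unused).
By complementary slackness, y = 0 for the non-binding constraints.
Dual feasibility on the basic columns requires 4·y_press time + 1·y_collating = 37, 1·y_press time + 5·y_collating = 42.5.
This yields shadow prices y_press time = 7.5, y_collating = 7.
Δz = y_collating·Δb = 7 × (-3) = -21, so new z* = 1307.5 − 21 = 1286.5.

1286.5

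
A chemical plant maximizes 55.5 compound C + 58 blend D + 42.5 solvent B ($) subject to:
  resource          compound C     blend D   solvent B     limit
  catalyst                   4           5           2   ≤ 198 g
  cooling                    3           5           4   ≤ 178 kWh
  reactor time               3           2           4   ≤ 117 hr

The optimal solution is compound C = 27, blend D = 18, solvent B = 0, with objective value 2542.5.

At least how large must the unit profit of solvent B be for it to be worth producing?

Check each constraint at x*: catalyst 198/198 (tight); cooling 171/178 (slack 7); reactor time 117/117 (tight).
Slack constraints have shadow price 0 (complementary slackness).
The binding rows give the dual system: 4·y_catalyst + 3·y_reactor time = 55.5 and 5·y_catalyst + 2·y_reactor time = 58.
This yields shadow prices y_catalyst = 9, y_reactor time = 6.5.
solvent B enters the basis when its profit ≥ yᵀa₃ = 9·2 + 6.5·4 = 44.

44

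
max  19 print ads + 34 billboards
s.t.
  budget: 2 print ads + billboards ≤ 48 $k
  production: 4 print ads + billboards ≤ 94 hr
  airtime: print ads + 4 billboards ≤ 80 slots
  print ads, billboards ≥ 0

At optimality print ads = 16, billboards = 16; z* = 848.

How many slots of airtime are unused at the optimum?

airtime used = 1·16 + 4·16 = 80; slack = 80 − 80 = 0.

0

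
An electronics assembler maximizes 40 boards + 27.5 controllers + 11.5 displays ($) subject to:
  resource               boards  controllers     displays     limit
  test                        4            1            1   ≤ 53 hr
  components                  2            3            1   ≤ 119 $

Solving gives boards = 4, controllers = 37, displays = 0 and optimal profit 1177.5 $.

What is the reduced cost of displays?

-2

Check each constraint at x*: test 53/53 (tight); components 119/119 (tight).
The binding rows give the dual system: 4·y_test + 2·y_components = 40 and 1·y_test + 3·y_components = 27.5.
Solving: y_test = 6.5, y_components = 7.
Reduced cost of displays: c₃ − yᵀa₃ = 11.5 − (6.5·1 + 7·1) = 11.5 − 13.5 = -2.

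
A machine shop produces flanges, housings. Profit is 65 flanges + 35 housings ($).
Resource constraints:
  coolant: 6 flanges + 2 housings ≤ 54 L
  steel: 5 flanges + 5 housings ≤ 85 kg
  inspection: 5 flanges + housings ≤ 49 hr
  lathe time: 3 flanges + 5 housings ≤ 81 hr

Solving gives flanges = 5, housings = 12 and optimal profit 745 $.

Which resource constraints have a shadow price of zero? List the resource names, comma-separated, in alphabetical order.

inspection, lathe time

coolant: 54/54 (binding)
steel: 85/85 (binding)
inspection: 37/49 (slack 12)
lathe time: 75/81 (slack 6)
By complementary slackness, a constraint with positive slack has shadow price 0 → inspection, lathe time.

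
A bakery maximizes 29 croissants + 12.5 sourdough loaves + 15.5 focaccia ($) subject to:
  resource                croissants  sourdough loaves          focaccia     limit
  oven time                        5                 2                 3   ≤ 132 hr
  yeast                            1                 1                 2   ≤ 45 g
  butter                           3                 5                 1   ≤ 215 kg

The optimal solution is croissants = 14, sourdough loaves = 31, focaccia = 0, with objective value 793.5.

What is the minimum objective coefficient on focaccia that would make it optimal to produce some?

19.5

Check each constraint at x*: oven time 132/132 (tight); yeast 45/45 (tight); butter 197/215 (slack 18).
Since butter is not tight, its dual is 0.
From A_Bᵀ y = c: 5·y_oven time + 1·y_yeast = 29; 2·y_oven time + 1·y_yeast = 12.5.
→ y_oven time = 5.5 and y_yeast = 1.5.
focaccia enters the basis when its profit ≥ yᵀa₃ = 5.5·3 + 1.5·2 = 19.5.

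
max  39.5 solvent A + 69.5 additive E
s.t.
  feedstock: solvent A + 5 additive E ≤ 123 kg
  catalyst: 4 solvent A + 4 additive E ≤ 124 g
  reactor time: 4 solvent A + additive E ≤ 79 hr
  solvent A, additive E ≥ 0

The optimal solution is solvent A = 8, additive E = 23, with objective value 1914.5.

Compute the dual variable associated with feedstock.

Binding: feedstock and catalyst. Non-binding: reactor time (24 unused).
Since reactor time is not tight, its dual is 0.
Dual feasibility on the basic columns requires 1·y_feedstock + 4·y_catalyst = 39.5, 5·y_feedstock + 4·y_catalyst = 69.5.
→ y_feedstock = 7.5 and y_catalyst = 8.
Shadow price of feedstock = 7.5.

7.5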